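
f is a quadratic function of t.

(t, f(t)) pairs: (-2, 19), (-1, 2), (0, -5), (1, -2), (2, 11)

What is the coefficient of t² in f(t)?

5

Write f(t) = at² + bt + c; the 5 given values yield a linear system in the 3 coefficients.
Solving, f(t) = 5t² - 2t - 5.
The coefficient of t² is 5.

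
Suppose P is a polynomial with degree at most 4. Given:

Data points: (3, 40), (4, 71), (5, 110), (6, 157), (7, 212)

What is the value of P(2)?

Write P(k) = ak^4 + bk³ + ck² + dk + e; the 5 given values yield a linear system in the 5 coefficients.
Solving, the top 2 coefficients vanish, and P(k) = 4k² + 3k - 5.
Then P(2) = 17.

17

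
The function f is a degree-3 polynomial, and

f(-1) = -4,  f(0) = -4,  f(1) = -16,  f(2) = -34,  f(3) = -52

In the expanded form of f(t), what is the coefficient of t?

First differences: 0, -12, -18, -18. Second differences: -12, -6, 0. Third differences: 6, 6.
Level-3 differences are constant, so f has degree 3.
Fitting a degree-3 polynomial gives f(t) = t³ - 6t² - 7t - 4.
The coefficient of t is -7.

-7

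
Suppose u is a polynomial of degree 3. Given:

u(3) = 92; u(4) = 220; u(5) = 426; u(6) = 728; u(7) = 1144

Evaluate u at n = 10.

3256

First differences: 128, 206, 302, 416. Second differences: 78, 96, 114. Third differences: 18, 18.
Level-3 differences are constant, so u has degree 3.
Fitting a degree-3 polynomial gives u(n) = 3n³ + 3n² - 4n - 4.
Then u(10) = 3256.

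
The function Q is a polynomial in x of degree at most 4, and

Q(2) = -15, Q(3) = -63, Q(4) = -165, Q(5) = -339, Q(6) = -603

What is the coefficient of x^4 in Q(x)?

First differences: -48, -102, -174, -264. Second differences: -54, -72, -90. Third differences: -18, -18.
Level-3 differences are constant, so Q has degree 3.
Fitting a degree-3 polynomial gives Q(x) = -3x³ + 9x - 9.
The coefficient of x^4 is 0.

0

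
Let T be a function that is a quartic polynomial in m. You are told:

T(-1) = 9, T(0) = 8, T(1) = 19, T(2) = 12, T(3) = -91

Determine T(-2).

Write T(m) = am^4 + bm³ + cm² + dm + e; the 5 given values yield a linear system in the 5 coefficients.
Solving, T(m) = -2m^4 - m³ + 8m² + 6m + 8.
Then T(-2) = 4.

4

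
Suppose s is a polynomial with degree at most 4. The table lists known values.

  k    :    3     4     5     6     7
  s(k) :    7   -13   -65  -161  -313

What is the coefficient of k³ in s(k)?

First differences: -20, -52, -96, -152. Second differences: -32, -44, -56. Third differences: -12, -12.
Level-3 differences are constant, so s has degree 3.
Fitting a degree-3 polynomial gives s(k) = -2k³ + 8k² - 2k - 5.
The coefficient of k³ is -2.

-2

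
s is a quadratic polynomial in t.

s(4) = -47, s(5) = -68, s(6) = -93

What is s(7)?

-122

Write s(t) = at² + bt + c; the 3 given values yield a linear system in the 3 coefficients.
Solving, s(t) = -2t² - 3t - 3.
Then s(7) = -122.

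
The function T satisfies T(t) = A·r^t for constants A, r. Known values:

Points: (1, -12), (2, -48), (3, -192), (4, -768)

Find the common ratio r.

4

Consecutive ratio: -48/(-12) = 4, and -192/(-48) = 4, so r = 4.
Then A·4^1 = -12 gives A = -3, and T(t) = -3·4^t.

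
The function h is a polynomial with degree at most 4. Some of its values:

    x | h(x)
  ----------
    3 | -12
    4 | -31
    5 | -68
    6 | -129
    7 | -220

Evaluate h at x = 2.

First differences: -19, -37, -61, -91. Second differences: -18, -24, -30. Third differences: -6, -6.
Level-3 differences are constant, so h has degree 3.
Fitting a degree-3 polynomial gives h(x) = -x³ + 3x² - 3x - 3.
Then h(2) = -5.

-5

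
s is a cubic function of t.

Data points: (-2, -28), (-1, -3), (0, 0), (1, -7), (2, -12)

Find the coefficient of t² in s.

First differences: 25, 3, -7, -5. Second differences: -22, -10, 2. Third differences: 12, 12.
Level-3 differences are constant, so s has degree 3.
Fitting a degree-3 polynomial gives s(t) = 2t³ - 5t² - 4t.
The coefficient of t² is -5.

-5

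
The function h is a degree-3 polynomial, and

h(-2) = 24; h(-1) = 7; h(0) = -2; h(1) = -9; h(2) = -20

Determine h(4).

-78

Write h(m) = am³ + bm² + cm + d; the 5 given values yield a linear system in the 4 coefficients.
Solving, h(m) = -m³ + m² - 7m - 2.
Then h(4) = -78.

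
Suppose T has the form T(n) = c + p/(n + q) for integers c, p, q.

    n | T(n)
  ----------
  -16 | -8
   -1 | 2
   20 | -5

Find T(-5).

-30

(T(n) − c)(n + q) = p for each data point; the three points give a linear system in c and q, then p follows.
Solving: c = -6, q = 4, p = 24, so T(n) = -6 + 24/(n + 4).
Then T(-5) = -6 + 24/(-1) = -30.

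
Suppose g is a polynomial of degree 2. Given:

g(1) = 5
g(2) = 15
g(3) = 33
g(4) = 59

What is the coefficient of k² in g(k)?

First differences: 10, 18, 26. Second differences: 8, 8.
Level-2 differences are constant, so g has degree 2.
Fitting a degree-2 polynomial gives g(k) = 4k² - 2k + 3.
The coefficient of k² is 4.

4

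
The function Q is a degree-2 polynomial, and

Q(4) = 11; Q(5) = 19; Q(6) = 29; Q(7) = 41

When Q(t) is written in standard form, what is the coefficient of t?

-1

First differences: 8, 10, 12. Second differences: 2, 2.
Level-2 differences are constant, so Q has degree 2.
Fitting a degree-2 polynomial gives Q(t) = t² - t - 1.
The coefficient of t is -1.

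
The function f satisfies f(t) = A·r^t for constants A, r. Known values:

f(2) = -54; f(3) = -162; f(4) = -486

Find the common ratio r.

3

Consecutive ratio: -162/(-54) = 3, and -486/(-162) = 3, so r = 3.
Then A·3^2 = -54 gives A = -6, and f(t) = -6·3^t.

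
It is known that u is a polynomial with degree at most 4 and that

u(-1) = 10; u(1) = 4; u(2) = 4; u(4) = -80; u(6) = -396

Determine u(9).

Write u(k) = ak^4 + bk³ + ck² + dk + e; the 5 given values yield a linear system in the 5 coefficients.
Solving, the leading coefficient vanishes, and u(k) = -3k³ + 7k².
Then u(9) = -1620.

-1620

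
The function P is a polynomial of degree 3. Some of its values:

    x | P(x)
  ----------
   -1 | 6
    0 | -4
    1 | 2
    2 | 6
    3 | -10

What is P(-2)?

50

First differences: -10, 6, 4, -16. Second differences: 16, -2, -20. Third differences: -18, -18.
Level-3 differences are constant, so P has degree 3.
Fitting a degree-3 polynomial gives P(x) = -3x³ + 8x² + x - 4.
Then P(-2) = 50.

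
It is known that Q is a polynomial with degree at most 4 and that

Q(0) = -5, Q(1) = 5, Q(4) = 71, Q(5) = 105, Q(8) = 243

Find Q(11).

Write Q(k) = ak^4 + bk³ + ck² + dk + e; the 5 given values yield a linear system in the 5 coefficients.
Solving, the top 2 coefficients vanish, and Q(k) = 3k² + 7k - 5.
Then Q(11) = 435.

435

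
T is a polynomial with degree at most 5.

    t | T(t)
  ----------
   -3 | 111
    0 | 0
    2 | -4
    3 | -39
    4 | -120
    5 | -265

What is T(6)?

Write T(t) = at^5 + bt^4 + ct³ + dt² + et + p; the 6 given values yield a linear system in the 6 coefficients.
Solving, the top 2 coefficients vanish, and T(t) = -3t³ + 4t² + 2t.
Then T(6) = -492.

-492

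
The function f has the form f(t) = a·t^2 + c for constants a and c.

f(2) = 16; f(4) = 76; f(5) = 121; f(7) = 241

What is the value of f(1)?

From f(2) = 16 and f(4) = 76: 4a + c = 16 and 16a + c = 76.
Subtracting: 12a = 60, so a = 5; then c = 16 − 5·4 = -4.
So f(t) = 5t² − 4, and f(1) = 1.

1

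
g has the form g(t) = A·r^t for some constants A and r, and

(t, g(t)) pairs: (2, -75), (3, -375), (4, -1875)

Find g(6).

Consecutive ratio: -375/(-75) = 5, and -1875/(-375) = 5, so r = 5.
Then A·5^2 = -75 gives A = -3, and g(t) = -3·5^t.
g(6) = -3·5^6 = -46875.

-46875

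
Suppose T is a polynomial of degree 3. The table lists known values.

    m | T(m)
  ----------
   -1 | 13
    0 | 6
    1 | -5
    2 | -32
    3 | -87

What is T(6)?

-540

Write T(m) = am³ + bm² + cm + d; the 5 given values yield a linear system in the 4 coefficients.
Solving, T(m) = -2m³ - 2m² - 7m + 6.
Then T(6) = -540.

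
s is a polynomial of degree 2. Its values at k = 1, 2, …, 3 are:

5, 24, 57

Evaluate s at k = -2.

32

Write s(k) = ak² + bk + c; the 3 given values yield a linear system in the 3 coefficients.
Solving, s(k) = 7k² - 2k.
Then s(-2) = 32.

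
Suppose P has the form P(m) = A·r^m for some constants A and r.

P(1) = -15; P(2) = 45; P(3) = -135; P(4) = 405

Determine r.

Consecutive ratio: 45/(-15) = -3, and -135/45 = -3, so r = -3.
Then A·(-3)^1 = -15 gives A = 5, and P(m) = 5·(-3)^m.

-3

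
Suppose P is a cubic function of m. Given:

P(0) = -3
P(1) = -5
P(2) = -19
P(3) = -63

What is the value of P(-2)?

37

Write P(m) = am³ + bm² + cm + d; the 4 given values yield a linear system in the 4 coefficients.
Solving, P(m) = -3m³ + 3m² - 2m - 3.
Then P(-2) = 37.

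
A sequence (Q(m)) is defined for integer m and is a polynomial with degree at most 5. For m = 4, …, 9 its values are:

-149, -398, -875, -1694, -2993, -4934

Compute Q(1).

First differences: -249, -477, -819, -1299, -1941. Second differences: -228, -342, -480, -642. Third differences: -114, -138, -162. Fourth differences: -24, -24.
Level-4 differences are constant, so Q has degree 4.
Fitting a degree-4 polynomial gives Q(m) = -m^4 + 3m³ - 8m² + 9m + 7.
Then Q(1) = 10.

10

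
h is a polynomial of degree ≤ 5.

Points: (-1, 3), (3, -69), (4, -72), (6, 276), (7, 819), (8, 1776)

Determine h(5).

Write h(m) = am^5 + bm^4 + cm³ + dm² + em + p; the 6 given values yield a linear system in the 6 coefficients.
Solving, the leading coefficient vanishes, and h(m) = m^4 - 4m³ - 4m² - 2m.
Then h(5) = 15.

15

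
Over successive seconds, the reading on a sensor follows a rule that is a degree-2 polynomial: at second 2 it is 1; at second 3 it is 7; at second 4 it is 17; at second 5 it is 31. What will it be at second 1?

Write the value at m as T(m).
Write T(m) = am² + bm + c; the 4 given values yield a linear system in the 3 coefficients.
Solving, T(m) = 2m² - 4m + 1.
Then T(1) = -1.

-1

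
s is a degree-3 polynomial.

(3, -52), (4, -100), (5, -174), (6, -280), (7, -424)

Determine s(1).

Write s(x) = ax³ + bx² + cx + d; the 5 given values yield a linear system in the 4 coefficients.
Solving, s(x) = -x³ - x² - 4x - 4.
Then s(1) = -10.

-10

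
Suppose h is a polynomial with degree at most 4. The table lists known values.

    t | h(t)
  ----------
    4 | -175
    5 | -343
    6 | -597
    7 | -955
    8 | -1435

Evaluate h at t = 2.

-25

First differences: -168, -254, -358, -480. Second differences: -86, -104, -122. Third differences: -18, -18.
Level-3 differences are constant, so h has degree 3.
Fitting a degree-3 polynomial gives h(t) = -3t³ + 2t² - 3t - 3.
Then h(2) = -25.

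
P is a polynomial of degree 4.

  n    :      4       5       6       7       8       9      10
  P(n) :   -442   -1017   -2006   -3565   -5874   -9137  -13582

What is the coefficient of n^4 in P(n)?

-1

First differences: -575, -989, -1559, -2309, -3263, -4445. Second differences: -414, -570, -750, -954, -1182. Third differences: -156, -180, -204, -228. Fourth differences: -24, -24, -24.
Level-4 differences are constant, so P has degree 4.
Fitting a degree-4 polynomial gives P(n) = -n^4 - 4n³ + 4n² + 2n - 2.
The coefficient of n^4 is -1.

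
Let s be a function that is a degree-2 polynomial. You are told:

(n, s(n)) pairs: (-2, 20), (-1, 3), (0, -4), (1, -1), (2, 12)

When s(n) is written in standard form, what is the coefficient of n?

First differences: -17, -7, 3, 13. Second differences: 10, 10, 10.
Level-2 differences are constant, so s has degree 2.
Fitting a degree-2 polynomial gives s(n) = 5n² - 2n - 4.
The coefficient of n is -2.

-2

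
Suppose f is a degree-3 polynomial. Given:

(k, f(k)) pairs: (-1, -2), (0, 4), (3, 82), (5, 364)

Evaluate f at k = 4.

Write f(k) = ak³ + bk² + ck + d; the 4 given values yield a linear system in the 4 coefficients.
Solving, f(k) = 3k³ - k² + 2k + 4.
Then f(4) = 188.

188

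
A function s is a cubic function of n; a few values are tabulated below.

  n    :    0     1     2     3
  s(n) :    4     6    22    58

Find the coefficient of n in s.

Write s(n) = an³ + bn² + cn + d; the 4 given values yield a linear system in the 4 coefficients.
Solving, s(n) = n³ + 4n² - 3n + 4.
The coefficient of n is -3.

-3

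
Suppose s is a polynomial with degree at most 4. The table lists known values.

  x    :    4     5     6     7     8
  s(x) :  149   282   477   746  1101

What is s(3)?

66

Write s(x) = ax^4 + bx³ + cx² + dx + e; the 5 given values yield a linear system in the 5 coefficients.
Solving, the leading coefficient vanishes, and s(x) = 2x³ + x² + 2x - 3.
Then s(3) = 66.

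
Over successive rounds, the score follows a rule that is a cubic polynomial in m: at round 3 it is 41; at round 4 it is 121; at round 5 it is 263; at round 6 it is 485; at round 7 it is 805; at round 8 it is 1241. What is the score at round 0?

Write the value at m as h(m).
Write h(m) = am³ + bm² + cm + d; the 6 given values yield a linear system in the 4 coefficients.
Solving, h(m) = 3m³ - 5m² + 4m - 7.
Then h(0) = -7.

-7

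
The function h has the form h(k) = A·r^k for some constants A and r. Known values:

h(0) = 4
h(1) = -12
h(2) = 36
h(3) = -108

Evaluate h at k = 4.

324

Consecutive ratio: -12/4 = -3, and 36/(-12) = -3, so r = -3.
Then A·(-3)^0 = 4 gives A = 4, and h(k) = 4·(-3)^k.
h(4) = 4·(-3)^4 = 324.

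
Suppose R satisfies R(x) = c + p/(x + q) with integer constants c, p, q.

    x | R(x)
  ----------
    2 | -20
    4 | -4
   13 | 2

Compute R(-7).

(R(x) − c)(x + q) = p for each data point; the three points give a linear system in c and q, then p follows.
Solving: c = 4, q = -1, p = -24, so R(x) = 4 − 24/(x − 1).
Then R(-7) = 4 − 24/(-8) = 7.

7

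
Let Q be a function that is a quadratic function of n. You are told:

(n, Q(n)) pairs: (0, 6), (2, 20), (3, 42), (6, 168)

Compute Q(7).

230

Write Q(n) = an² + bn + c; the 4 given values yield a linear system in the 3 coefficients.
Solving, Q(n) = 5n² - 3n + 6.
Then Q(7) = 230.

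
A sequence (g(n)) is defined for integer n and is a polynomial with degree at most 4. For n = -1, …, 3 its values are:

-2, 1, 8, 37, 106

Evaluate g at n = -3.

-68

First differences: 3, 7, 29, 69. Second differences: 4, 22, 40. Third differences: 18, 18.
Level-3 differences are constant, so g has degree 3.
Fitting a degree-3 polynomial gives g(n) = 3n³ + 2n² + 2n + 1.
Then g(-3) = -68.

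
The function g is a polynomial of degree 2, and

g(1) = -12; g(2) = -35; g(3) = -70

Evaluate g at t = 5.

-176

Write g(t) = at² + bt + c; the 3 given values yield a linear system in the 3 coefficients.
Solving, g(t) = -6t² - 5t - 1.
Then g(5) = -176.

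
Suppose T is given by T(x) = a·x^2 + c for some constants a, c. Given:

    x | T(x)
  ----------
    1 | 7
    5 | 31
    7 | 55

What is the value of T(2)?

From T(1) = 7 and T(5) = 31: 1a + c = 7 and 25a + c = 31.
Subtracting: 24a = 24, so a = 1; then c = 7 − 1·1 = 6.
So T(x) = 1x² + 6, and T(2) = 10.

10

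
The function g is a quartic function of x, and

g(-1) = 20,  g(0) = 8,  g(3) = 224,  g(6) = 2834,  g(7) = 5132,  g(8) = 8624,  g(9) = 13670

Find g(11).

Write g(x) = ax^4 + bx³ + cx² + dx + e; the 7 given values yield a linear system in the 5 coefficients.
Solving, g(x) = 2x^4 + 7x² - 3x + 8.
Then g(11) = 30104.

30104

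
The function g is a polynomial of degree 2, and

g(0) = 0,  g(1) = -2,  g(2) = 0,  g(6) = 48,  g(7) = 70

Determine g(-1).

Write g(m) = am² + bm + c; the 5 given values yield a linear system in the 3 coefficients.
Solving, g(m) = 2m² - 4m.
Then g(-1) = 6.

6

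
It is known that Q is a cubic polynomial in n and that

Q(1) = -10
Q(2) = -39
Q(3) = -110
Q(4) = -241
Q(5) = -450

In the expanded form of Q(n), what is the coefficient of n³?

Write Q(n) = an³ + bn² + cn + d; the 5 given values yield a linear system in the 4 coefficients.
Solving, Q(n) = -3n³ - 3n² + n - 5.
The coefficient of n³ is -3.

-3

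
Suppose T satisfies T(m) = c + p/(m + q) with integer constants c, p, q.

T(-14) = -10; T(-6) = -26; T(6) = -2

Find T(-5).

(T(m) − c)(m + q) = p for each data point; the three points give a linear system in c and q, then p follows.
Solving: c = -6, q = 4, p = 40, so T(m) = -6 + 40/(m + 4).
Then T(-5) = -6 + 40/(-1) = -46.

-46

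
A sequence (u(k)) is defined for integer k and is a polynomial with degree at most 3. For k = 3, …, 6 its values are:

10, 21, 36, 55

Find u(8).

105

First differences: 11, 15, 19. Second differences: 4, 4.
Level-2 differences are constant, so u has degree 2.
Fitting a degree-2 polynomial gives u(k) = 2k² - 3k + 1.
Then u(8) = 105.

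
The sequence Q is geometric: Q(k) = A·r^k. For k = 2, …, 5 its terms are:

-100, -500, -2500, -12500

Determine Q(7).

Consecutive ratio: -500/(-100) = 5, and -2500/(-500) = 5, so r = 5.
Then A·5^2 = -100 gives A = -4, and Q(k) = -4·5^k.
Q(7) = -4·5^7 = -312500.

-312500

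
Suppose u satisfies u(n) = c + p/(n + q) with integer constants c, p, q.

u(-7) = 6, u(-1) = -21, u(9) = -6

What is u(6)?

(u(n) − c)(n + q) = p for each data point; the three points give a linear system in c and q, then p follows.
Solving: c = -3, q = 3, p = -36, so u(n) = -3 − 36/(n + 3).
Then u(6) = -3 − 36/9 = -7.

-7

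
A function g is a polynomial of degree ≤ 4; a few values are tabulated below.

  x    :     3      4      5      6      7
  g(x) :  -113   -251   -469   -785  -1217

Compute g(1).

-5

Write g(x) = ax^4 + bx³ + cx² + dx + e; the 5 given values yield a linear system in the 5 coefficients.
Solving, the leading coefficient vanishes, and g(x) = -3x³ - 4x² + x + 1.
Then g(1) = -5.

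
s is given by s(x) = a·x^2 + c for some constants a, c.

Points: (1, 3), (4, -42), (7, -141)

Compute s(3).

-21

From s(1) = 3 and s(4) = -42: 1a + c = 3 and 16a + c = -42.
Subtracting: 15a = -45, so a = -3; then c = 3 − (-3)·1 = 6.
So s(x) = -3x² + 6, and s(3) = -21.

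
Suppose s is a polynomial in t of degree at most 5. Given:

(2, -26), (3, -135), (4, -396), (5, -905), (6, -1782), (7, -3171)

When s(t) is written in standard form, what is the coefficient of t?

Write s(t) = at^5 + bt^4 + ct³ + dt² + et + p; the 6 given values yield a linear system in the 6 coefficients.
Solving, the leading coefficient vanishes, and s(t) = -t^4 - 2t³ - 3t² + 9t.
The coefficient of t is 9.

9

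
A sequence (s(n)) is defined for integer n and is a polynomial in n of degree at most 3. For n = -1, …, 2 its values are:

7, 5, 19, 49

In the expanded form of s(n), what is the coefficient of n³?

First differences: -2, 14, 30. Second differences: 16, 16.
Level-2 differences are constant, so s has degree 2.
Fitting a degree-2 polynomial gives s(n) = 8n² + 6n + 5.
The coefficient of n³ is 0.

0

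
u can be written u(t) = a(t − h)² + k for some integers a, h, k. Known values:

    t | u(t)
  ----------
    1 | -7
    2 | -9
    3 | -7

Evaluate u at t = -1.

9

First differences -2, 2; second difference 4 = 2a, so a = 2.
Expanding, the t-coefficient is −2ah = -4h; matching it to the data gives h = 2, and then k = -9.
So u(t) = 2(t − 2)² − 9.
u(-1) = 2·(-3)² − 9 = 9.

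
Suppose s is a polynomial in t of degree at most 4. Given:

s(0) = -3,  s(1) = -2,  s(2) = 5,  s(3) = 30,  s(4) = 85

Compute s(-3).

-90

First differences: 1, 7, 25, 55. Second differences: 6, 18, 30. Third differences: 12, 12.
Level-3 differences are constant, so s has degree 3.
Fitting a degree-3 polynomial gives s(t) = 2t³ - 3t² + 2t - 3.
Then s(-3) = -90.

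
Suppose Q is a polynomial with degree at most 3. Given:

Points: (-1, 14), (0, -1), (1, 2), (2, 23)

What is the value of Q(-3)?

98

First differences: -15, 3, 21. Second differences: 18, 18.
Level-2 differences are constant, so Q has degree 2.
Fitting a degree-2 polynomial gives Q(x) = 9x² - 6x - 1.
Then Q(-3) = 98.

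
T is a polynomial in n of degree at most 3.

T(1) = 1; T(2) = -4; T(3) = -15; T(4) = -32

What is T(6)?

First differences: -5, -11, -17. Second differences: -6, -6.
Level-2 differences are constant, so T has degree 2.
Fitting a degree-2 polynomial gives T(n) = -3n² + 4n.
Then T(6) = -84.

-84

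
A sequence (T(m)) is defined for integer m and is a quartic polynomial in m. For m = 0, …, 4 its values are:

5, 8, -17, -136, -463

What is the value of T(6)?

-2437

Write T(m) = am^4 + bm³ + cm² + dm + e; the 5 given values yield a linear system in the 5 coefficients.
Solving, T(m) = -2m^4 + m³ - 3m² + 7m + 5.
Then T(6) = -2437.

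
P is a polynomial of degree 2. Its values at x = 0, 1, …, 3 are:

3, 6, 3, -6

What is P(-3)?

First differences: 3, -3, -9. Second differences: -6, -6.
Level-2 differences are constant, so P has degree 2.
Fitting a degree-2 polynomial gives P(x) = -3x² + 6x + 3.
Then P(-3) = -42.

-42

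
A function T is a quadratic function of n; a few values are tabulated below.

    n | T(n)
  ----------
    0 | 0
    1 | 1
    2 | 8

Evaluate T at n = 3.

Write T(n) = an² + bn + c; the 3 given values yield a linear system in the 3 coefficients.
Solving, T(n) = 3n² - 2n.
Then T(3) = 21.

21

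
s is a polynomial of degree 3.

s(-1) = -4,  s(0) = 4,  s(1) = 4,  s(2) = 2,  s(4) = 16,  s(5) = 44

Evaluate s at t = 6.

94

Write s(t) = at³ + bt² + ct + d; the 6 given values yield a linear system in the 4 coefficients.
Solving, s(t) = t³ - 4t² + 3t + 4.
Then s(6) = 94.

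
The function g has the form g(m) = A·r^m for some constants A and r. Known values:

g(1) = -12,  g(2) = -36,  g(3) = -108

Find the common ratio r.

Consecutive ratio: -36/(-12) = 3, and -108/(-36) = 3, so r = 3.
Then A·3^1 = -12 gives A = -4, and g(m) = -4·3^m.

3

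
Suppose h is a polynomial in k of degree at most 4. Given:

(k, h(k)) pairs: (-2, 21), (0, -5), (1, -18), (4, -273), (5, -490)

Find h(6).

Write h(k) = ak^4 + bk³ + ck² + dk + e; the 5 given values yield a linear system in the 5 coefficients.
Solving, the leading coefficient vanishes, and h(k) = -3k³ - 3k² - 7k - 5.
Then h(6) = -803.

-803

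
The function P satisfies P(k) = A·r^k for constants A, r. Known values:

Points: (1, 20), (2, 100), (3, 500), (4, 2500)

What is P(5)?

12500

Consecutive ratio: 100/20 = 5, and 500/100 = 5, so r = 5.
Then A·5^1 = 20 gives A = 4, and P(k) = 4·5^k.
P(5) = 4·5^5 = 12500.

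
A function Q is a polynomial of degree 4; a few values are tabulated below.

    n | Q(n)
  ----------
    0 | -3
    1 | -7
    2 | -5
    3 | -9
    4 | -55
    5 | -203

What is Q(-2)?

First differences: -4, 2, -4, -46, -148. Second differences: 6, -6, -42, -102. Third differences: -12, -36, -60. Fourth differences: -24, -24.
Level-4 differences are constant, so Q has degree 4.
Fitting a degree-4 polynomial gives Q(n) = -n^4 + 4n³ - 2n² - 5n - 3.
Then Q(-2) = -49.

-49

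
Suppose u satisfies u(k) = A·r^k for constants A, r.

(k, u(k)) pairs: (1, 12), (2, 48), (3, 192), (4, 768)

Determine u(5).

Consecutive ratio: 48/12 = 4, and 192/48 = 4, so r = 4.
Then A·4^1 = 12 gives A = 3, and u(k) = 3·4^k.
u(5) = 3·4^5 = 3072.

3072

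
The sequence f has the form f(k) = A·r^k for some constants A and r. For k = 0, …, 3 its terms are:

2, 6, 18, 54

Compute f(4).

162

Consecutive ratio: 6/2 = 3, and 18/6 = 3, so r = 3.
Then A·3^0 = 2 gives A = 2, and f(k) = 2·3^k.
f(4) = 2·3^4 = 162.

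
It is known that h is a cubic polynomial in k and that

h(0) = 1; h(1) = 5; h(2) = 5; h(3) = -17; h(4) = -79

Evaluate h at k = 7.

Write h(k) = ak³ + bk² + ck + d; the 5 given values yield a linear system in the 4 coefficients.
Solving, h(k) = -3k³ + 7k² + 1.
Then h(7) = -685.

-685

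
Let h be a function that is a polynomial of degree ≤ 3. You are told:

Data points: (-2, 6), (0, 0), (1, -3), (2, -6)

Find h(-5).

Write h(n) = an³ + bn² + cn + d; the 4 given values yield a linear system in the 4 coefficients.
Solving, the top 2 coefficients vanish, and h(n) = -3n.
Then h(-5) = 15.

15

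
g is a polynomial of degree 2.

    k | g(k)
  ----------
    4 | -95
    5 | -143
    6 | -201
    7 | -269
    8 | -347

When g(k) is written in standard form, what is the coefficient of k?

-3

First differences: -48, -58, -68, -78. Second differences: -10, -10, -10.
Level-2 differences are constant, so g has degree 2.
Fitting a degree-2 polynomial gives g(k) = -5k² - 3k - 3.
The coefficient of k is -3.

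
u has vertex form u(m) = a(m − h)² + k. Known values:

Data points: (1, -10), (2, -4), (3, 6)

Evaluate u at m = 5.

First differences 6, 10; second difference 4 = 2a, so a = 2.
Expanding, the m-coefficient is −2ah = -4h; matching it to the data gives h = 0, and then k = -12.
So u(m) = 2(m + 0)² − 12.
u(5) = 2·5² − 12 = 38.

38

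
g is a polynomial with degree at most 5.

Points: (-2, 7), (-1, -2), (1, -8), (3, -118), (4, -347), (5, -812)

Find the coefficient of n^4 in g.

-1

Write g(n) = an^5 + bn^4 + cn³ + dn² + en + p; the 6 given values yield a linear system in the 6 coefficients.
Solving, the leading coefficient vanishes, and g(n) = -n^4 - 2n³ + 3n² - n - 7.
The coefficient of n^4 is -1.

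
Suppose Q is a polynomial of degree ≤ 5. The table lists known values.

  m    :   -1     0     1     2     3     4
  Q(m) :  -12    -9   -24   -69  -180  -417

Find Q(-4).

-369

First differences: 3, -15, -45, -111, -237. Second differences: -18, -30, -66, -126. Third differences: -12, -36, -60. Fourth differences: -24, -24.
Level-4 differences are constant, so Q has degree 4.
Fitting a degree-4 polynomial gives Q(m) = -m^4 - 8m² - 6m - 9.
Then Q(-4) = -369.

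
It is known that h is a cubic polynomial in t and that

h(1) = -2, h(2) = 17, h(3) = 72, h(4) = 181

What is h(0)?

Write h(t) = at³ + bt² + ct + d; the 4 given values yield a linear system in the 4 coefficients.
Solving, h(t) = 3t³ - 2t - 3.
The constant term is h(0) = -3.

-3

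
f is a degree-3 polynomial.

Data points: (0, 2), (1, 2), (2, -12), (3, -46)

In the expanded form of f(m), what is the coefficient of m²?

-4

Write f(m) = am³ + bm² + cm + d; the 4 given values yield a linear system in the 4 coefficients.
Solving, f(m) = -m³ - 4m² + 5m + 2.
The coefficient of m² is -4.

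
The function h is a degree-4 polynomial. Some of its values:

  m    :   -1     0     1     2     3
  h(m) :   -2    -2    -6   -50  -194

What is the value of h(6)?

-2186

Write h(m) = am^4 + bm³ + cm² + dm + e; the 5 given values yield a linear system in the 5 coefficients.
Solving, h(m) = -m^4 - 4m³ - m² + 2m - 2.
Then h(6) = -2186.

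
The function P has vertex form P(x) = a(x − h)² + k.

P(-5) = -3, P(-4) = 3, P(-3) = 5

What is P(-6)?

-13

First differences 6, 2; second difference -4 = 2a, so a = -2.
Expanding, the x-coefficient is −2ah = 4h; matching it to the data gives h = -3, and then k = 5.
So P(x) = -2(x + 3)² + 5.
P(-6) = -2·(-3)² + 5 = -13.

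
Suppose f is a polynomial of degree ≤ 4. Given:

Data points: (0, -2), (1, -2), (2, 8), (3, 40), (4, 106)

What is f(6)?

388

Write f(n) = an^4 + bn³ + cn² + dn + e; the 5 given values yield a linear system in the 5 coefficients.
Solving, the leading coefficient vanishes, and f(n) = 2n³ - n² - n - 2.
Then f(6) = 388.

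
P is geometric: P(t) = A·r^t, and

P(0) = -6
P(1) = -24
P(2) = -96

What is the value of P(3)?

-384

Consecutive ratio: -24/(-6) = 4, and -96/(-24) = 4, so r = 4.
Then A·4^0 = -6 gives A = -6, and P(t) = -6·4^t.
P(3) = -6·4^3 = -384.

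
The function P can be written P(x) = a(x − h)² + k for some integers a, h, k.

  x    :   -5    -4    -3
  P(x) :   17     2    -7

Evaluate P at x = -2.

-10

First differences -15, -9; second difference 6 = 2a, so a = 3.
Expanding, the x-coefficient is −2ah = -6h; matching it to the data gives h = -2, and then k = -10.
So P(x) = 3(x + 2)² − 10.
P(-2) = 3·0² − 10 = -10.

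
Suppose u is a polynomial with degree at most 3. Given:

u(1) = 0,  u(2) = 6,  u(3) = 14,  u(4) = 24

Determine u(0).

Write u(n) = an³ + bn² + cn + d; the 4 given values yield a linear system in the 4 coefficients.
Solving, the leading coefficient vanishes, and u(n) = n² + 3n - 4.
Then u(0) = -4.

-4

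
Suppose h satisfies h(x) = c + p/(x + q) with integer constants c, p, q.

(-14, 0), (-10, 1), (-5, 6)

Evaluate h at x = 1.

(h(x) − c)(x + q) = p for each data point; the three points give a linear system in c and q, then p follows.
Solving: c = -2, q = 2, p = -24, so h(x) = -2 − 24/(x + 2).
Then h(1) = -2 − 24/3 = -10.

-10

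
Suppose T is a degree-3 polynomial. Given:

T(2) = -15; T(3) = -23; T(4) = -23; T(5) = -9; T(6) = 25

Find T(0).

First differences: -8, 0, 14, 34. Second differences: 8, 14, 20. Third differences: 6, 6.
Level-3 differences are constant, so T has degree 3.
Fitting a degree-3 polynomial gives T(x) = x³ - 5x² - 2x + 1.
Then T(0) = 1.

1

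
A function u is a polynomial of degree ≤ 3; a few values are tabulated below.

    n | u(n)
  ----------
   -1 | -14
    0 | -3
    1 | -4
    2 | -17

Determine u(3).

-42

First differences: 11, -1, -13. Second differences: -12, -12.
Level-2 differences are constant, so u has degree 2.
Fitting a degree-2 polynomial gives u(n) = -6n² + 5n - 3.
Then u(3) = -42.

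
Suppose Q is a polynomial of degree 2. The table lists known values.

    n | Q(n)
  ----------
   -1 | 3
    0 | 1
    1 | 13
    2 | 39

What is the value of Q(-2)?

First differences: -2, 12, 26. Second differences: 14, 14.
Level-2 differences are constant, so Q has degree 2.
Fitting a degree-2 polynomial gives Q(n) = 7n² + 5n + 1.
Then Q(-2) = 19.

19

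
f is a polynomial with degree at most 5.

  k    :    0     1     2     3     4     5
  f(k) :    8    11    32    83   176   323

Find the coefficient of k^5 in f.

First differences: 3, 21, 51, 93, 147. Second differences: 18, 30, 42, 54. Third differences: 12, 12, 12.
Level-3 differences are constant, so f has degree 3.
Fitting a degree-3 polynomial gives f(k) = 2k³ + 3k² - 2k + 8.
The coefficient of k^5 is 0.

0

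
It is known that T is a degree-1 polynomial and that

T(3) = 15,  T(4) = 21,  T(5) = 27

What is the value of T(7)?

First differences: 6, 6.
Level-1 differences are constant, so T has degree 1.
Fitting a degree-1 polynomial gives T(n) = 6n - 3.
Then T(7) = 39.

39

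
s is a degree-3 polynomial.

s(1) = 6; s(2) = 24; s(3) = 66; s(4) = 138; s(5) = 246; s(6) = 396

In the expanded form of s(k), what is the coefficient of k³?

1

Write s(k) = ak³ + bk² + ck + d; the 6 given values yield a linear system in the 4 coefficients.
Solving, s(k) = k³ + 6k² - 7k + 6.
The coefficient of k³ is 1.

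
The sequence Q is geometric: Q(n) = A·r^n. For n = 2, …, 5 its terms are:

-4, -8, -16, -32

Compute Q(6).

-64

Consecutive ratio: -8/(-4) = 2, and -16/(-8) = 2, so r = 2.
Then A·2^2 = -4 gives A = -1, and Q(n) = -1·2^n.
Q(6) = -1·2^6 = -64.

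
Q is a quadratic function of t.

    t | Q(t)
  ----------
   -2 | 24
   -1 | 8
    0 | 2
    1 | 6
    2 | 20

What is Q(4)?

Write Q(t) = at² + bt + c; the 5 given values yield a linear system in the 3 coefficients.
Solving, Q(t) = 5t² - t + 2.
Then Q(4) = 78.

78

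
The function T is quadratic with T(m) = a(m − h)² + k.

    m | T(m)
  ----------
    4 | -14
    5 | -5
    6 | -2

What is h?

First differences 9, 3; second difference -6 = 2a, so a = -3.
Expanding, the m-coefficient is −2ah = 6h; matching it to the data gives h = 6, and then k = -2.
So T(m) = -3(m − 6)² − 2.
Hence h = 6.

6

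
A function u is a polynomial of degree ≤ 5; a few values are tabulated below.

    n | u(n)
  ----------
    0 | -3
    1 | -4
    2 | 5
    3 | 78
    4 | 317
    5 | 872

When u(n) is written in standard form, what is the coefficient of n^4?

2

First differences: -1, 9, 73, 239, 555. Second differences: 10, 64, 166, 316. Third differences: 54, 102, 150. Fourth differences: 48, 48.
Level-4 differences are constant, so u has degree 4.
Fitting a degree-4 polynomial gives u(n) = 2n^4 - 3n³ - 3.
The coefficient of n^4 is 2.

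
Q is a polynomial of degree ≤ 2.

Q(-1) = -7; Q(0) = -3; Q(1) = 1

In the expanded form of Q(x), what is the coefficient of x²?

0

Write Q(x) = ax² + bx + c; the 3 given values yield a linear system in the 3 coefficients.
Solving, the leading coefficient vanishes, and Q(x) = 4x - 3.
The coefficient of x² is 0.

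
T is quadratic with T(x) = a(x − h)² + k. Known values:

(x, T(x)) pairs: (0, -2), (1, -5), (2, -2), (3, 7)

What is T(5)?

First differences -3, 3, 9; second difference 6 = 2a, so a = 3.
Expanding, the x-coefficient is −2ah = -6h; matching it to the data gives h = 1, and then k = -5.
So T(x) = 3(x − 1)² − 5.
T(5) = 3·4² − 5 = 43.

43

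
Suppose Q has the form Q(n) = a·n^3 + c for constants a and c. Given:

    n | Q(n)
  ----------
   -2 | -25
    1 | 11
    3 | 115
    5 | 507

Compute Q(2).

39

From Q(-2) = -25 and Q(1) = 11: -8a + c = -25 and 1a + c = 11.
Subtracting: 9a = 36, so a = 4; then c = -25 − 4·(-8) = 7.
So Q(n) = 4n³ + 7, and Q(2) = 39.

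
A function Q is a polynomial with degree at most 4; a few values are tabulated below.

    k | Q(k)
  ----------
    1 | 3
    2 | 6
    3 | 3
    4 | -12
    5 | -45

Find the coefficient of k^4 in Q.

Write Q(k) = ak^4 + bk³ + ck² + dk + e; the 5 given values yield a linear system in the 5 coefficients.
Solving, the leading coefficient vanishes, and Q(k) = -k³ + 3k² + k.
The coefficient of k^4 is 0.

0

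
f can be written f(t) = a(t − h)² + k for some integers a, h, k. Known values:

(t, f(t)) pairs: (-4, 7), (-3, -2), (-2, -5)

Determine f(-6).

43

First differences -9, -3; second difference 6 = 2a, so a = 3.
Expanding, the t-coefficient is −2ah = -6h; matching it to the data gives h = -2, and then k = -5.
So f(t) = 3(t + 2)² − 5.
f(-6) = 3·(-4)² − 5 = 43.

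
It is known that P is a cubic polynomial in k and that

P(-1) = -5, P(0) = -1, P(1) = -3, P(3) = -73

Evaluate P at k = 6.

-523

Write P(k) = ak³ + bk² + ck + d; the 4 given values yield a linear system in the 4 coefficients.
Solving, P(k) = -2k³ - 3k² + 3k - 1.
Then P(6) = -523.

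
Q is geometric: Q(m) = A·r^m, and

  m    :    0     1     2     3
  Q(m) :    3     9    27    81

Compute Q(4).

243

Consecutive ratio: 9/3 = 3, and 27/9 = 3, so r = 3.
Then A·3^0 = 3 gives A = 3, and Q(m) = 3·3^m.
Q(4) = 3·3^4 = 243.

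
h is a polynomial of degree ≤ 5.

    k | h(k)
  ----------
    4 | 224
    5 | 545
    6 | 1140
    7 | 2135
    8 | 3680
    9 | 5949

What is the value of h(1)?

First differences: 321, 595, 995, 1545, 2269. Second differences: 274, 400, 550, 724. Third differences: 126, 150, 174. Fourth differences: 24, 24.
Level-4 differences are constant, so h has degree 4.
Fitting a degree-4 polynomial gives h(k) = k^4 - k³ + k² + 4k.
Then h(1) = 5.

5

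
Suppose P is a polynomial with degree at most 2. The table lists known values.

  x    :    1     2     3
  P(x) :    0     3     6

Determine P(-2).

Write P(x) = ax² + bx + c; the 3 given values yield a linear system in the 3 coefficients.
Solving, the leading coefficient vanishes, and P(x) = 3x - 3.
Then P(-2) = -9.

-9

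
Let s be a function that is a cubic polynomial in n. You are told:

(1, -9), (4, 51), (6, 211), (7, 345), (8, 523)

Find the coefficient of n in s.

Write s(n) = an³ + bn² + cn + d; the 5 given values yield a linear system in the 4 coefficients.
Solving, s(n) = n³ + n² - 6n - 5.
The coefficient of n is -6.

-6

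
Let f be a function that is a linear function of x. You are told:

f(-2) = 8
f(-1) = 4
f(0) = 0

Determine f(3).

First differences: -4, -4.
Level-1 differences are constant, so f has degree 1.
Fitting a degree-1 polynomial gives f(x) = -4x.
Then f(3) = -12.

-12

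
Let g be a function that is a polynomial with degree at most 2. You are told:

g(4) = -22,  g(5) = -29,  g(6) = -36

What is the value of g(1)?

-1

First differences: -7, -7.
Level-1 differences are constant, so g has degree 1.
Fitting a degree-1 polynomial gives g(x) = -7x + 6.
Then g(1) = -1.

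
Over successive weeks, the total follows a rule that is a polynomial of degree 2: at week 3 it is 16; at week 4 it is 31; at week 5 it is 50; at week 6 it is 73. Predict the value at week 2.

Write the value at m as g(m).
Write g(m) = am² + bm + c; the 4 given values yield a linear system in the 3 coefficients.
Solving, g(m) = 2m² + m - 5.
Then g(2) = 5.

5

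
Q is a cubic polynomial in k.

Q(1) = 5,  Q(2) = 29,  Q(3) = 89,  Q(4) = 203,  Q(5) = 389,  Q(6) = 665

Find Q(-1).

-7

Write Q(k) = ak³ + bk² + ck + d; the 6 given values yield a linear system in the 4 coefficients.
Solving, Q(k) = 3k³ + 3k - 1.
Then Q(-1) = -7.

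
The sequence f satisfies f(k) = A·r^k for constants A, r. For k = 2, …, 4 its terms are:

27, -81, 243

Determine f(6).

Consecutive ratio: -81/27 = -3, and 243/(-81) = -3, so r = -3.
Then A·(-3)^2 = 27 gives A = 3, and f(k) = 3·(-3)^k.
f(6) = 3·(-3)^6 = 2187.

2187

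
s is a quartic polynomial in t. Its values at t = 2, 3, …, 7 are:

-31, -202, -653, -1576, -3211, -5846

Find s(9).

Write s(t) = at^4 + bt³ + ct² + dt + e; the 6 given values yield a linear system in the 5 coefficients.
Solving, s(t) = -2t^4 - 4t³ + 6t² + 5t - 1.
Then s(9) = -15508.

-15508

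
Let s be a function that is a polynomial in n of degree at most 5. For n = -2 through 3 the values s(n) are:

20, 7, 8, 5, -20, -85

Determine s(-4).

First differences: -13, 1, -3, -25, -65. Second differences: 14, -4, -22, -40. Third differences: -18, -18, -18.
Level-3 differences are constant, so s has degree 3.
Fitting a degree-3 polynomial gives s(n) = -3n³ - 2n² + 2n + 8.
Then s(-4) = 160.

160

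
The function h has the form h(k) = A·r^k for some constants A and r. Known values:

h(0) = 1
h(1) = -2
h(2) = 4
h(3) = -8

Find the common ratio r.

Consecutive ratio: -2/1 = -2, and 4/(-2) = -2, so r = -2.
Then A·(-2)^0 = 1 gives A = 1, and h(k) = 1·(-2)^k.

-2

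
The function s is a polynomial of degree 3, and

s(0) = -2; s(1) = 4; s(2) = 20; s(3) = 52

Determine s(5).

188

Write s(n) = an³ + bn² + cn + d; the 4 given values yield a linear system in the 4 coefficients.
Solving, s(n) = n³ + 2n² + 3n - 2.
Then s(5) = 188.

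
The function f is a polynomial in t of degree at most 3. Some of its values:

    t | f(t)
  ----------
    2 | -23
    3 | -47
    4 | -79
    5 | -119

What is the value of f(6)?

-167

Write f(t) = at³ + bt² + ct + d; the 4 given values yield a linear system in the 4 coefficients.
Solving, the leading coefficient vanishes, and f(t) = -4t² - 4t + 1.
Then f(6) = -167.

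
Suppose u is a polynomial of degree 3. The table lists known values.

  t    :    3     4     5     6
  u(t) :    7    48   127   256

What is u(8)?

Write u(t) = at³ + bt² + ct + d; the 4 given values yield a linear system in the 4 coefficients.
Solving, u(t) = 2t³ - 5t² + 2t - 8.
Then u(8) = 712.

712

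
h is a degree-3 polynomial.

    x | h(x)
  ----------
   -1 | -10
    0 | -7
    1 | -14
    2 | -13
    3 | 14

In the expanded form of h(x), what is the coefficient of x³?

Write h(x) = ax³ + bx² + cx + d; the 5 given values yield a linear system in the 4 coefficients.
Solving, h(x) = 3x³ - 5x² - 5x - 7.
The coefficient of x³ is 3.

3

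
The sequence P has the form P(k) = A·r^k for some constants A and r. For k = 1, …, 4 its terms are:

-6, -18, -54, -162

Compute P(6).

Consecutive ratio: -18/(-6) = 3, and -54/(-18) = 3, so r = 3.
Then A·3^1 = -6 gives A = -2, and P(k) = -2·3^k.
P(6) = -2·3^6 = -1458.

-1458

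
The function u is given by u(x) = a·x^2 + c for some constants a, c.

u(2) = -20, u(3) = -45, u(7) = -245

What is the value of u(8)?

From u(2) = -20 and u(3) = -45: 4a + c = -20 and 9a + c = -45.
Subtracting: 5a = -25, so a = -5; then c = -20 − (-5)·4 = 0.
So u(x) = -5x² + 0, and u(8) = -320.

-320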